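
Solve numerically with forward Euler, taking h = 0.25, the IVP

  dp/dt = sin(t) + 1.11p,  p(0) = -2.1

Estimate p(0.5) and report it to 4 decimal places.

-3.3654

Euler: p_{n+1} = p_n + h·f(t_n, p_n).
t=0.000000, p=-2.100000: f=-2.331000 → p ← -2.100000 + 0.25·(-2.331000) = -2.682750
t=0.250000, p=-2.682750: f=-2.730449 → p ← -2.682750 + 0.25·(-2.730449) = -3.365362
p(0.5) ≈ -3.3654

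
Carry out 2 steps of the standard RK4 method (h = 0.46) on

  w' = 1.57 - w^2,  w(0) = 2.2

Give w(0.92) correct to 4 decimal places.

RK4: k1 = f(t_n, w_n); k2 = f(t_n + h/2, w_n + (h/2)·k1); k3 = f(t_n + h/2, w_n + (h/2)·k2); k4 = f(t_n + h, w_n + h·k3); w_{n+1} = w_n + (h/6)·(k1 + 2k2 + 2k3 + k4).
t=0.000000, w=2.200000:
  k1 = f(0.000000, 2.200000) = -3.270000
  k2 = f(0.230000, 1.447900) = -0.526414
  k3 = f(0.230000, 2.078925) = -2.751928
  k4 = f(0.460000, 0.934113) = 0.697433
  w ← 2.200000 + (0.46/6)·(k1 + 2k2 + 2k3 + k4) = 1.500091
t=0.460000, w=1.500091:
  k1 = f(0.460000, 1.500091) = -0.680272
  k2 = f(0.690000, 1.343628) = -0.235336
  k3 = f(0.690000, 1.445963) = -0.520810
  k4 = f(0.920000, 1.260518) = -0.018906
  w ← 1.500091 + (0.46/6)·(k1 + 2k2 + 2k3 + k4) = 1.330545
w(0.92) ≈ 1.3305

1.3305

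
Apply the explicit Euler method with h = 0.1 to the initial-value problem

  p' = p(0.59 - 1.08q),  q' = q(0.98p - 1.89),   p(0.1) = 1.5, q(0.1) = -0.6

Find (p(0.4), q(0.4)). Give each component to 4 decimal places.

2.1158, -0.5590

Euler on (p,q): p_{n+1} = p_n + h·p', q_{n+1} = q_n + h·q'.
0.100000: (1.500000, -0.600000); f=(1.857000, 0.252000) → (1.685700, -0.574800)
0.200000: (1.685700, -0.574800); f=(2.041019, 0.136810) → (1.889802, -0.561119)
0.300000: (1.889802, -0.561119); f=(2.260219, 0.021319) → (2.115824, -0.558987)
(p(0.4), q(0.4)) ≈ (2.1158, -0.5590)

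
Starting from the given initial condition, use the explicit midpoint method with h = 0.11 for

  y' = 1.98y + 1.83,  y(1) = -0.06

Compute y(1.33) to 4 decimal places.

Midpoint: k1 = f(t_n, y_n); k2 = f(t_n + h/2, y_n + (h/2)·k1); y_{n+1} = y_n + h·k2.
t=1.000000, y=-0.060000:
  k1 = f(1.000000, -0.060000) = 1.711200
  k2 = f(1.055000, 0.034116) = 1.897550
  y ← -0.060000 + 0.11·1.897550 = 0.148730
t=1.110000, y=0.148730:
  k1 = f(1.110000, 0.148730) = 2.124486
  k2 = f(1.165000, 0.265577) = 2.355843
  y ← 0.148730 + 0.11·2.355843 = 0.407873
t=1.220000, y=0.407873:
  k1 = f(1.220000, 0.407873) = 2.637589
  k2 = f(1.275000, 0.552941) = 2.924822
  y ← 0.407873 + 0.11·2.924822 = 0.729604
y(1.33) ≈ 0.7296

0.7296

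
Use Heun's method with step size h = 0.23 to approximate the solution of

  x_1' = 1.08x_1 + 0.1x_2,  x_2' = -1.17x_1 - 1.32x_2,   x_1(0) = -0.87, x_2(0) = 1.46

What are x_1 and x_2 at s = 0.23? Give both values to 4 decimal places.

-1.0776, 1.3072

Heun on (x_1,x_2): k1 = f(s_n, state_n); k2 = f(s_n + h, state_n + h·k1); state_{n+1} = state_n + (h/2)·(k1 + k2).
0.000000: (-0.870000, 1.460000)
  k1 = (-0.793600, -0.909300)
  predictor → (-1.052528, 1.250861)
  k2 = (-1.011644, -0.419679)
  → (-1.077603, 1.307167)
(x_1(0.23), x_2(0.23)) ≈ (-1.0776, 1.3072)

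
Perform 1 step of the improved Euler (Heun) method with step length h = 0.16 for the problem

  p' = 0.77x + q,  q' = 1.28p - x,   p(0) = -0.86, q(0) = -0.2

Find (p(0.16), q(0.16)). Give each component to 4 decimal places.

Heun on (p,q): k1 = f(x_n, state_n); k2 = f(x_n + h, state_n + h·k1); state_{n+1} = state_n + (h/2)·(k1 + k2).
0.000000: (-0.860000, -0.200000)
  k1 = (-0.200000, -1.100800)
  predictor → (-0.892000, -0.376128)
  k2 = (-0.252928, -1.301760)
  → (-0.896234, -0.392205)
(p(0.16), q(0.16)) ≈ (-0.8962, -0.3922)

-0.8962, -0.3922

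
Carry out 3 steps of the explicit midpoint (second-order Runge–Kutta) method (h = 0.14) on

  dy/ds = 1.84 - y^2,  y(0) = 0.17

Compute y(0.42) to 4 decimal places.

Midpoint: k1 = f(s_n, y_n); k2 = f(s_n + h/2, y_n + (h/2)·k1); y_{n+1} = y_n + h·k2.
s=0.000000, y=0.170000:
  k1 = f(0.000000, 0.170000) = 1.811100
  k2 = f(0.070000, 0.296777) = 1.751923
  y ← 0.170000 + 0.14·1.751923 = 0.415269
s=0.140000, y=0.415269:
  k1 = f(0.140000, 0.415269) = 1.667551
  k2 = f(0.210000, 0.531998) = 1.556978
  y ← 0.415269 + 0.14·1.556978 = 0.633246
s=0.280000, y=0.633246:
  k1 = f(0.280000, 0.633246) = 1.438999
  k2 = f(0.350000, 0.733976) = 1.301279
  y ← 0.633246 + 0.14·1.301279 = 0.815425
y(0.42) ≈ 0.8154

0.8154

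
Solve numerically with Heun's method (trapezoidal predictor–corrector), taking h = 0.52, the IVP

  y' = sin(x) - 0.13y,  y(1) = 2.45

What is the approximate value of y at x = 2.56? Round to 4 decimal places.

3.2078

Heun: k1 = f(x_n, y_n); k2 = f(x_n + h, y_n + h·k1); y_{n+1} = y_n + (h/2)·(k1 + k2).
x=1.000000, y=2.450000:
  k1 = f(1.000000, 2.450000) = 0.522971
  k2 = f(1.520000, 2.721945) = 0.644857
  y ← 2.450000 + (0.52/2)·(0.522971 + 0.644857) = 2.753635
x=1.520000, y=2.753635:
  k1 = f(1.520000, 2.753635) = 0.640738
  k2 = f(2.040000, 3.086819) = 0.490642
  y ← 2.753635 + (0.52/2)·(0.640738 + 0.490642) = 3.047794
x=2.040000, y=3.047794:
  k1 = f(2.040000, 3.047794) = 0.495715
  k2 = f(2.560000, 3.305566) = 0.119632
  y ← 3.047794 + (0.52/2)·(0.495715 + 0.119632) = 3.207784
y(2.56) ≈ 3.2078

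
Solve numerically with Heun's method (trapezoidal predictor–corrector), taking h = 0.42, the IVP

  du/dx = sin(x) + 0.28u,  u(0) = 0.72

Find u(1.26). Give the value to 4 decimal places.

Heun: k1 = f(x_n, u_n); k2 = f(x_n + h, u_n + h·k1); u_{n+1} = u_n + (h/2)·(k1 + k2).
x=0.000000, u=0.720000:
  k1 = f(0.000000, 0.720000) = 0.201600
  k2 = f(0.420000, 0.804672) = 0.633069
  u ← 0.720000 + (0.42/2)·(0.201600 + 0.633069) = 0.895280
x=0.420000, u=0.895280:
  k1 = f(0.420000, 0.895280) = 0.658439
  k2 = f(0.840000, 1.171825) = 1.072754
  u ← 0.895280 + (0.42/2)·(0.658439 + 1.072754) = 1.258831
x=0.840000, u=1.258831:
  k1 = f(0.840000, 1.258831) = 1.097116
  k2 = f(1.260000, 1.719620) = 1.433584
  u ← 1.258831 + (0.42/2)·(1.097116 + 1.433584) = 1.790278
u(1.26) ≈ 1.7903

1.7903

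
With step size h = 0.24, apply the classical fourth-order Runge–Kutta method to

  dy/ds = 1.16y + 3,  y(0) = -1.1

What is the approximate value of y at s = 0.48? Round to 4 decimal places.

RK4: k1 = f(s_n, y_n); k2 = f(s_n + h/2, y_n + (h/2)·k1); k3 = f(s_n + h/2, y_n + (h/2)·k2); k4 = f(s_n + h, y_n + h·k3); y_{n+1} = y_n + (h/6)·(k1 + 2k2 + 2k3 + k4).
s=0.000000, y=-1.100000:
  k1 = f(0.000000, -1.100000) = 1.724000
  k2 = f(0.120000, -0.893120) = 1.963981
  k3 = f(0.120000, -0.864322) = 1.997386
  k4 = f(0.240000, -0.620627) = 2.280072
  y ← -1.100000 + (0.24/6)·(k1 + 2k2 + 2k3 + k4) = -0.622928
s=0.240000, y=-0.622928:
  k1 = f(0.240000, -0.622928) = 2.277404
  k2 = f(0.360000, -0.349639) = 2.594418
  k3 = f(0.360000, -0.311598) = 2.638547
  k4 = f(0.480000, 0.010323) = 3.011975
  y ← -0.622928 + (0.24/6)·(k1 + 2k2 + 2k3 + k4) = 0.007285
y(0.48) ≈ 0.0073

0.0073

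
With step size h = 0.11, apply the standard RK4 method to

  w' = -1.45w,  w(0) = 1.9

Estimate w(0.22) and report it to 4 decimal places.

RK4: k1 = f(t_n, w_n); k2 = f(t_n + h/2, w_n + (h/2)·k1); k3 = f(t_n + h/2, w_n + (h/2)·k2); k4 = f(t_n + h, w_n + h·k3); w_{n+1} = w_n + (h/6)·(k1 + 2k2 + 2k3 + k4).
t=0.000000, w=1.900000:
  k1 = f(0.000000, 1.900000) = -2.755000
  k2 = f(0.055000, 1.748475) = -2.535289
  k3 = f(0.055000, 1.760559) = -2.552811
  k4 = f(0.110000, 1.619191) = -2.347827
  w ← 1.900000 + (0.11/6)·(k1 + 2k2 + 2k3 + k4) = 1.619885
t=0.110000, w=1.619885:
  k1 = f(0.110000, 1.619885) = -2.348833
  k2 = f(0.165000, 1.490699) = -2.161513
  k3 = f(0.165000, 1.501001) = -2.176452
  k4 = f(0.220000, 1.380475) = -2.001688
  w ← 1.619885 + (0.11/6)·(k1 + 2k2 + 2k3 + k4) = 1.381066
w(0.22) ≈ 1.3811

1.3811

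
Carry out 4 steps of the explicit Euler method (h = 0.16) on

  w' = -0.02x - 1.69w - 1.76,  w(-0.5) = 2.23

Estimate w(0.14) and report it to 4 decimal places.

Euler: w_{n+1} = w_n + h·f(x_n, w_n).
x=-0.500000, w=2.230000: f=-5.518700 → w ← 2.230000 + 0.16·(-5.518700) = 1.347008
x=-0.340000, w=1.347008: f=-4.029644 → w ← 1.347008 + 0.16·(-4.029644) = 0.702265
x=-0.180000, w=0.702265: f=-2.943228 → w ← 0.702265 + 0.16·(-2.943228) = 0.231349
x=-0.020000, w=0.231349: f=-2.150579 → w ← 0.231349 + 0.16·(-2.150579) = -0.112744
w(0.14) ≈ -0.1127

-0.1127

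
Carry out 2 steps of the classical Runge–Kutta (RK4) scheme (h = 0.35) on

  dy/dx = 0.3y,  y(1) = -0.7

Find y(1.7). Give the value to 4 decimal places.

-0.8636

RK4: k1 = f(x_n, y_n); k2 = f(x_n + h/2, y_n + (h/2)·k1); k3 = f(x_n + h/2, y_n + (h/2)·k2); k4 = f(x_n + h, y_n + h·k3); y_{n+1} = y_n + (h/6)·(k1 + 2k2 + 2k3 + k4).
x=1.000000, y=-0.700000:
  k1 = f(1.000000, -0.700000) = -0.210000
  k2 = f(1.175000, -0.736750) = -0.221025
  k3 = f(1.175000, -0.738679) = -0.221604
  k4 = f(1.350000, -0.777561) = -0.233268
  y ← -0.700000 + (0.35/6)·(k1 + 2k2 + 2k3 + k4) = -0.777497
x=1.350000, y=-0.777497:
  k1 = f(1.350000, -0.777497) = -0.233249
  k2 = f(1.525000, -0.818316) = -0.245495
  k3 = f(1.525000, -0.820459) = -0.246138
  k4 = f(1.700000, -0.863646) = -0.259094
  y ← -0.777497 + (0.35/6)·(k1 + 2k2 + 2k3 + k4) = -0.863574
y(1.7) ≈ -0.8636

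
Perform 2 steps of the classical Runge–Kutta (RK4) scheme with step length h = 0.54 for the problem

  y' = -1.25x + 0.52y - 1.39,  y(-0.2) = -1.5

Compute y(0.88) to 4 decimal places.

RK4: k1 = f(x_n, y_n); k2 = f(x_n + h/2, y_n + (h/2)·k1); k3 = f(x_n + h/2, y_n + (h/2)·k2); k4 = f(x_n + h, y_n + h·k3); y_{n+1} = y_n + (h/6)·(k1 + 2k2 + 2k3 + k4).
x=-0.200000, y=-1.500000:
  k1 = f(-0.200000, -1.500000) = -1.920000
  k2 = f(0.070000, -2.018400) = -2.527068
  k3 = f(0.070000, -2.182308) = -2.612300
  k4 = f(0.340000, -2.910642) = -3.328534
  y ← -1.500000 + (0.54/6)·(k1 + 2k2 + 2k3 + k4) = -2.897454
x=0.340000, y=-2.897454:
  k1 = f(0.340000, -2.897454) = -3.321676
  k2 = f(0.610000, -3.794307) = -4.125540
  k3 = f(0.610000, -4.011350) = -4.238402
  k4 = f(0.880000, -5.186191) = -5.186820
  y ← -2.897454 + (0.54/6)·(k1 + 2k2 + 2k3 + k4) = -5.168728
y(0.88) ≈ -5.1687

-5.1687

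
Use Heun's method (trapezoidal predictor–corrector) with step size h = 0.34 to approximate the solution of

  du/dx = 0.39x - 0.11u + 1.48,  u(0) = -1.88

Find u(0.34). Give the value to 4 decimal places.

Heun: k1 = f(x_n, u_n); k2 = f(x_n + h, u_n + h·k1); u_{n+1} = u_n + (h/2)·(k1 + k2).
x=0.000000, u=-1.880000:
  k1 = f(0.000000, -1.880000) = 1.686800
  k2 = f(0.340000, -1.306488) = 1.756314
  u ← -1.880000 + (0.34/2)·(1.686800 + 1.756314) = -1.294671
u(0.34) ≈ -1.2947

-1.2947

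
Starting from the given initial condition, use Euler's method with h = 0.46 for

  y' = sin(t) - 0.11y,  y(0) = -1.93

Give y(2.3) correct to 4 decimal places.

Euler: y_{n+1} = y_n + h·f(t_n, y_n).
t=0.000000, y=-1.930000: f=0.212300 → y ← -1.930000 + 0.46·0.212300 = -1.832342
t=0.460000, y=-1.832342: f=0.645506 → y ← -1.832342 + 0.46·0.645506 = -1.535409
t=0.920000, y=-1.535409: f=0.964497 → y ← -1.535409 + 0.46·0.964497 = -1.091741
t=1.380000, y=-1.091741: f=1.101945 → y ← -1.091741 + 0.46·1.101945 = -0.584846
t=1.840000, y=-0.584846: f=1.028316 → y ← -0.584846 + 0.46·1.028316 = -0.111821
y(2.3) ≈ -0.1118

-0.1118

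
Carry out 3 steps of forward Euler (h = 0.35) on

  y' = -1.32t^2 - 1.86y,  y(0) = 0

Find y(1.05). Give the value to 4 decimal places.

-0.2461

Euler: y_{n+1} = y_n + h·f(t_n, y_n).
t=0.000000, y=0.000000: f=0.000000 → y ← 0.000000 + 0.35·0.000000 = 0.000000
t=0.350000, y=0.000000: f=-0.161700 → y ← 0.000000 + 0.35·(-0.161700) = -0.056595
t=0.700000, y=-0.056595: f=-0.541533 → y ← -0.056595 + 0.35·(-0.541533) = -0.246132
y(1.05) ≈ -0.2461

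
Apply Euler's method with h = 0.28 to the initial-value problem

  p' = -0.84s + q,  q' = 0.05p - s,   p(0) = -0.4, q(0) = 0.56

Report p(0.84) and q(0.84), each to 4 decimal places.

Euler on (p,q): p_{n+1} = p_n + h·p', q_{n+1} = q_n + h·q'.
0.000000: (-0.400000, 0.560000); f=(0.560000, -0.020000) → (-0.243200, 0.554400)
0.280000: (-0.243200, 0.554400); f=(0.319200, -0.292160) → (-0.153824, 0.472595)
0.560000: (-0.153824, 0.472595); f=(0.002195, -0.567691) → (-0.153209, 0.313642)
(p(0.84), q(0.84)) ≈ (-0.1532, 0.3136)

-0.1532, 0.3136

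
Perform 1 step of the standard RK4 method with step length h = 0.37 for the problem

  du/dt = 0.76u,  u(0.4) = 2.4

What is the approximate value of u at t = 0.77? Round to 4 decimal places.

RK4: k1 = f(t_n, u_n); k2 = f(t_n + h/2, u_n + (h/2)·k1); k3 = f(t_n + h/2, u_n + (h/2)·k2); k4 = f(t_n + h, u_n + h·k3); u_{n+1} = u_n + (h/6)·(k1 + 2k2 + 2k3 + k4).
t=0.400000, u=2.400000:
  k1 = f(0.400000, 2.400000) = 1.824000
  k2 = f(0.585000, 2.737440) = 2.080454
  k3 = f(0.585000, 2.784884) = 2.116512
  k4 = f(0.770000, 3.183109) = 2.419163
  u ← 2.400000 + (0.37/6)·(k1 + 2k2 + 2k3 + k4) = 3.179288
u(0.77) ≈ 3.1793

3.1793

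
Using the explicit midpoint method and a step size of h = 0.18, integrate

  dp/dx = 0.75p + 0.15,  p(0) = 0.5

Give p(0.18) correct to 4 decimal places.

0.6009

Midpoint: k1 = f(x_n, p_n); k2 = f(x_n + h/2, p_n + (h/2)·k1); p_{n+1} = p_n + h·k2.
x=0.000000, p=0.500000:
  k1 = f(0.000000, 0.500000) = 0.525000
  k2 = f(0.090000, 0.547250) = 0.560438
  p ← 0.500000 + 0.18·0.560438 = 0.600879
p(0.18) ≈ 0.6009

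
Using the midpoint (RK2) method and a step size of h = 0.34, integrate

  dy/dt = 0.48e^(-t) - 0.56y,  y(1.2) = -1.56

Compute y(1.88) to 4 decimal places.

-1.0122

Midpoint: k1 = f(t_n, y_n); k2 = f(t_n + h/2, y_n + (h/2)·k1); y_{n+1} = y_n + h·k2.
t=1.200000, y=-1.560000:
  k1 = f(1.200000, -1.560000) = 1.018173
  k2 = f(1.370000, -1.386911) = 0.898641
  y ← -1.560000 + 0.34·0.898641 = -1.254462
t=1.540000, y=-1.254462:
  k1 = f(1.540000, -1.254462) = 0.805402
  k2 = f(1.710000, -1.117544) = 0.712640
  y ← -1.254462 + 0.34·0.712640 = -1.012164
y(1.88) ≈ -1.0122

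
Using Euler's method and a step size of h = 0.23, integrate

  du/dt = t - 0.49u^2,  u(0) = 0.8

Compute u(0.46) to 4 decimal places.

Euler: u_{n+1} = u_n + h·f(t_n, u_n).
t=0.000000, u=0.800000: f=-0.313600 → u ← 0.800000 + 0.23·(-0.313600) = 0.727872
t=0.230000, u=0.727872: f=-0.029601 → u ← 0.727872 + 0.23·(-0.029601) = 0.721064
u(0.46) ≈ 0.7211

0.7211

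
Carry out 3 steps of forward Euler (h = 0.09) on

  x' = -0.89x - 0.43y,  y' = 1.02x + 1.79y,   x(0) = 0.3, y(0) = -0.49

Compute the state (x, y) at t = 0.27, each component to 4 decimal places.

0.2921, -0.6716

Euler on (x,y): x_{n+1} = x_n + h·x', y_{n+1} = y_n + h·y'.
0.000000: (0.300000, -0.490000); f=(-0.056300, -0.571100) → (0.294933, -0.541399)
0.090000: (0.294933, -0.541399); f=(-0.029689, -0.668273) → (0.292261, -0.601544)
0.180000: (0.292261, -0.601544); f=(-0.001449, -0.778657) → (0.292131, -0.671623)
(x(0.27), y(0.27)) ≈ (0.2921, -0.6716)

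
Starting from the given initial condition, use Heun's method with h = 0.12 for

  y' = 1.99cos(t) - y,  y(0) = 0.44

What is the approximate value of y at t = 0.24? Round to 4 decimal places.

0.7650

Heun: k1 = f(t_n, y_n); k2 = f(t_n + h, y_n + h·k1); y_{n+1} = y_n + (h/2)·(k1 + k2).
t=0.000000, y=0.440000:
  k1 = f(0.000000, 0.440000) = 1.550000
  k2 = f(0.120000, 0.626000) = 1.349689
  y ← 0.440000 + (0.12/2)·(1.550000 + 1.349689) = 0.613981
t=0.120000, y=0.613981:
  k1 = f(0.120000, 0.613981) = 1.361708
  k2 = f(0.240000, 0.777386) = 1.155576
  y ← 0.613981 + (0.12/2)·(1.361708 + 1.155576) = 0.765018
y(0.24) ≈ 0.7650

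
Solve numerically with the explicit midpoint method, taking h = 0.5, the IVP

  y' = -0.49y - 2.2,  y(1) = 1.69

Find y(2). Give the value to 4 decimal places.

-0.6815

Midpoint: k1 = f(t_n, y_n); k2 = f(t_n + h/2, y_n + (h/2)·k1); y_{n+1} = y_n + h·k2.
t=1.000000, y=1.690000:
  k1 = f(1.000000, 1.690000) = -3.028100
  k2 = f(1.250000, 0.932975) = -2.657158
  y ← 1.690000 + 0.5·(-2.657158) = 0.361421
t=1.500000, y=0.361421:
  k1 = f(1.500000, 0.361421) = -2.377096
  k2 = f(1.750000, -0.232853) = -2.085902
  y ← 0.361421 + 0.5·(-2.085902) = -0.681530
y(2) ≈ -0.6815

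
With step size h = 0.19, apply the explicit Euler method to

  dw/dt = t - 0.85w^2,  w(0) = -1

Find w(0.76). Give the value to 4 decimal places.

-1.8485

Euler: w_{n+1} = w_n + h·f(t_n, w_n).
t=0.000000, w=-1.000000: f=-0.850000 → w ← -1.000000 + 0.19·(-0.850000) = -1.161500
t=0.190000, w=-1.161500: f=-0.956720 → w ← -1.161500 + 0.19·(-0.956720) = -1.343277
t=0.380000, w=-1.343277: f=-1.153734 → w ← -1.343277 + 0.19·(-1.153734) = -1.562486
t=0.570000, w=-1.562486: f=-1.505159 → w ← -1.562486 + 0.19·(-1.505159) = -1.848466
w(0.76) ≈ -1.8485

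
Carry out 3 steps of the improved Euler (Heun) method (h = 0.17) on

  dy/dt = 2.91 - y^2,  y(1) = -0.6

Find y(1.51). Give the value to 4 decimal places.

Heun: k1 = f(t_n, y_n); k2 = f(t_n + h, y_n + h·k1); y_{n+1} = y_n + (h/2)·(k1 + k2).
t=1.000000, y=-0.600000:
  k1 = f(1.000000, -0.600000) = 2.550000
  k2 = f(1.170000, -0.166500) = 2.882278
  y ← -0.600000 + (0.17/2)·(2.550000 + 2.882278) = -0.138256
t=1.170000, y=-0.138256:
  k1 = f(1.170000, -0.138256) = 2.890885
  k2 = f(1.340000, 0.353194) = 2.785254
  y ← -0.138256 + (0.17/2)·(2.890885 + 2.785254) = 0.344215
t=1.340000, y=0.344215:
  k1 = f(1.340000, 0.344215) = 2.791516
  k2 = f(1.510000, 0.818773) = 2.239611
  y ← 0.344215 + (0.17/2)·(2.791516 + 2.239611) = 0.771861
y(1.51) ≈ 0.7719

0.7719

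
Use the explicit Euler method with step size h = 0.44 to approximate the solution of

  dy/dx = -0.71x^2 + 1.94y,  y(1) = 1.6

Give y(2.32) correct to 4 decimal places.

Euler: y_{n+1} = y_n + h·f(x_n, y_n).
x=1.000000, y=1.600000: f=2.394000 → y ← 1.600000 + 0.44·2.394000 = 2.653360
x=1.440000, y=2.653360: f=3.675262 → y ← 2.653360 + 0.44·3.675262 = 4.270475
x=1.880000, y=4.270475: f=5.775298 → y ← 4.270475 + 0.44·5.775298 = 6.811607
y(2.32) ≈ 6.8116

6.8116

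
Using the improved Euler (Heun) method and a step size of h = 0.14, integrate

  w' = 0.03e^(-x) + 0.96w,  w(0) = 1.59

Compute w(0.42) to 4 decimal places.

Heun: k1 = f(x_n, w_n); k2 = f(x_n + h, w_n + h·k1); w_{n+1} = w_n + (h/2)·(k1 + k2).
x=0.000000, w=1.590000:
  k1 = f(0.000000, 1.590000) = 1.556400
  k2 = f(0.140000, 1.807896) = 1.761661
  w ← 1.590000 + (0.14/2)·(1.556400 + 1.761661) = 1.822264
x=0.140000, w=1.822264:
  k1 = f(0.140000, 1.822264) = 1.775454
  k2 = f(0.280000, 2.070828) = 2.010668
  w ← 1.822264 + (0.14/2)·(1.775454 + 2.010668) = 2.087293
x=0.280000, w=2.087293:
  k1 = f(0.280000, 2.087293) = 2.026475
  k2 = f(0.420000, 2.370999) = 2.295871
  w ← 2.087293 + (0.14/2)·(2.026475 + 2.295871) = 2.389857
w(0.42) ≈ 2.3899

2.3899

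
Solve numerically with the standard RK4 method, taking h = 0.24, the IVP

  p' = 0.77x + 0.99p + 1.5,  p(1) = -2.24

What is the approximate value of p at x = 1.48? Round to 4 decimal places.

RK4: k1 = f(x_n, p_n); k2 = f(x_n + h/2, p_n + (h/2)·k1); k3 = f(x_n + h/2, p_n + (h/2)·k2); k4 = f(x_n + h, p_n + h·k3); p_{n+1} = p_n + (h/6)·(k1 + 2k2 + 2k3 + k4).
x=1.000000, p=-2.240000:
  k1 = f(1.000000, -2.240000) = 0.052400
  k2 = f(1.120000, -2.233712) = 0.151025
  k3 = f(1.120000, -2.221877) = 0.162742
  k4 = f(1.240000, -2.200942) = 0.275867
  p ← -2.240000 + (0.24/6)·(k1 + 2k2 + 2k3 + k4) = -2.201768
x=1.240000, p=-2.201768:
  k1 = f(1.240000, -2.201768) = 0.275050
  k2 = f(1.360000, -2.168762) = 0.400126
  k3 = f(1.360000, -2.153753) = 0.414985
  k4 = f(1.480000, -2.102172) = 0.558450
  p ← -2.201768 + (0.24/6)·(k1 + 2k2 + 2k3 + k4) = -2.103219
p(1.48) ≈ -2.1032

-2.1032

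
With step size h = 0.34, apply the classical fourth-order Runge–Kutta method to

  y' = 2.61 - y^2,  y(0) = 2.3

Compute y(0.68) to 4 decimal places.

1.6859

RK4: k1 = f(x_n, y_n); k2 = f(x_n + h/2, y_n + (h/2)·k1); k3 = f(x_n + h/2, y_n + (h/2)·k2); k4 = f(x_n + h, y_n + h·k3); y_{n+1} = y_n + (h/6)·(k1 + 2k2 + 2k3 + k4).
x=0.000000, y=2.300000:
  k1 = f(0.000000, 2.300000) = -2.680000
  k2 = f(0.170000, 1.844400) = -0.791811
  k3 = f(0.170000, 2.165392) = -2.078923
  k4 = f(0.340000, 1.593166) = 0.071821
  y ← 2.300000 + (0.34/6)·(k1 + 2k2 + 2k3 + k4) = 1.826853
x=0.340000, y=1.826853:
  k1 = f(0.340000, 1.826853) = -0.727393
  k2 = f(0.510000, 1.703197) = -0.290878
  k3 = f(0.510000, 1.777404) = -0.549165
  k4 = f(0.680000, 1.640137) = -0.080050
  y ← 1.826853 + (0.34/6)·(k1 + 2k2 + 2k3 + k4) = 1.685893
y(0.68) ≈ 1.6859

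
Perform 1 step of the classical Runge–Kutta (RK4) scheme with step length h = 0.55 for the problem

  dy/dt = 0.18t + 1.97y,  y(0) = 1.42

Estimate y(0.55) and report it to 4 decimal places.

RK4: k1 = f(t_n, y_n); k2 = f(t_n + h/2, y_n + (h/2)·k1); k3 = f(t_n + h/2, y_n + (h/2)·k2); k4 = f(t_n + h, y_n + h·k3); y_{n+1} = y_n + (h/6)·(k1 + 2k2 + 2k3 + k4).
t=0.000000, y=1.420000:
  k1 = f(0.000000, 1.420000) = 2.797400
  k2 = f(0.275000, 2.189285) = 4.362391
  k3 = f(0.275000, 2.619658) = 5.210226
  k4 = f(0.550000, 4.285624) = 8.541679
  y ← 1.420000 + (0.55/6)·(k1 + 2k2 + 2k3 + k4) = 4.214395
y(0.55) ≈ 4.2144

4.2144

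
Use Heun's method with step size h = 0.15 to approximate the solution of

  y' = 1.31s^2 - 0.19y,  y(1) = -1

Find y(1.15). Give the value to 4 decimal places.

-0.7465

Heun: k1 = f(s_n, y_n); k2 = f(s_n + h, y_n + h·k1); y_{n+1} = y_n + (h/2)·(k1 + k2).
s=1.000000, y=-1.000000:
  k1 = f(1.000000, -1.000000) = 1.500000
  k2 = f(1.150000, -0.775000) = 1.879725
  y ← -1.000000 + (0.15/2)·(1.500000 + 1.879725) = -0.746521
y(1.15) ≈ -0.7465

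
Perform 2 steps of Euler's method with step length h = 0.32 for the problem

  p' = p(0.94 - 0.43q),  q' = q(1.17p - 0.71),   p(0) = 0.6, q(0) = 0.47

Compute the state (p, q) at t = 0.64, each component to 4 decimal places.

Euler on (p,q): p_{n+1} = p_n + h·p', q_{n+1} = q_n + h·q'.
0.000000: (0.600000, 0.470000); f=(0.442740, -0.003760) → (0.741677, 0.468797)
0.320000: (0.741677, 0.468797); f=(0.547667, 0.073958) → (0.916930, 0.492463)
(p(0.64), q(0.64)) ≈ (0.9169, 0.4925)

0.9169, 0.4925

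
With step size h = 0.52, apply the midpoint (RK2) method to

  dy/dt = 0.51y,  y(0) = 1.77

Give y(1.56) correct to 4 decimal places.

3.8920

Midpoint: k1 = f(t_n, y_n); k2 = f(t_n + h/2, y_n + (h/2)·k1); y_{n+1} = y_n + h·k2.
t=0.000000, y=1.770000:
  k1 = f(0.000000, 1.770000) = 0.902700
  k2 = f(0.260000, 2.004702) = 1.022398
  y ← 1.770000 + 0.52·1.022398 = 2.301647
t=0.520000, y=2.301647:
  k1 = f(0.520000, 2.301647) = 1.173840
  k2 = f(0.780000, 2.606845) = 1.329491
  y ← 2.301647 + 0.52·1.329491 = 2.992982
t=1.040000, y=2.992982:
  k1 = f(1.040000, 2.992982) = 1.526421
  k2 = f(1.300000, 3.389852) = 1.728824
  y ← 2.992982 + 0.52·1.728824 = 3.891971
y(1.56) ≈ 3.8920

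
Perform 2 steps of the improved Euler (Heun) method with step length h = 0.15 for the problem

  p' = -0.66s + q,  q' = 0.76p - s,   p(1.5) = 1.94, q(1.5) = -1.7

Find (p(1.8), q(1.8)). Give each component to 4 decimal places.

Heun on (p,q): k1 = f(s_n, state_n); k2 = f(s_n + h, state_n + h·k1); state_{n+1} = state_n + (h/2)·(k1 + k2).
1.500000: (1.940000, -1.700000)
  k1 = (-2.690000, -0.025600)
  predictor → (1.536500, -1.703840)
  k2 = (-2.792840, -0.482260)
  → (1.528787, -1.738090)
1.650000: (1.528787, -1.738090)
  k1 = (-2.827090, -0.488122)
  predictor → (1.104724, -1.811308)
  k2 = (-2.999308, -0.960410)
  → (1.091807, -1.846729)
(p(1.8), q(1.8)) ≈ (1.0918, -1.8467)

1.0918, -1.8467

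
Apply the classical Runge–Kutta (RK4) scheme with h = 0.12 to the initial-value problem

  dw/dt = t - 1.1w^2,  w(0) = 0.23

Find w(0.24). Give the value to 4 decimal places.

RK4: k1 = f(t_n, w_n); k2 = f(t_n + h/2, w_n + (h/2)·k1); k3 = f(t_n + h/2, w_n + (h/2)·k2); k4 = f(t_n + h, w_n + h·k3); w_{n+1} = w_n + (h/6)·(k1 + 2k2 + 2k3 + k4).
t=0.000000, w=0.230000:
  k1 = f(0.000000, 0.230000) = -0.058190
  k2 = f(0.060000, 0.226509) = 0.003563
  k3 = f(0.060000, 0.230214) = 0.001702
  k4 = f(0.120000, 0.230204) = 0.061707
  w ← 0.230000 + (0.12/6)·(k1 + 2k2 + 2k3 + k4) = 0.230281
t=0.120000, w=0.230281:
  k1 = f(0.120000, 0.230281) = 0.061668
  k2 = f(0.180000, 0.233981) = 0.119778
  k3 = f(0.180000, 0.237468) = 0.117970
  k4 = f(0.240000, 0.244437) = 0.174275
  w ← 0.230281 + (0.12/6)·(k1 + 2k2 + 2k3 + k4) = 0.244510
w(0.24) ≈ 0.2445

0.2445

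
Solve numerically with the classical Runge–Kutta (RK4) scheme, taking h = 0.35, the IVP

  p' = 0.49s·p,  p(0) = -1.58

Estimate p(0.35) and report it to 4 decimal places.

-1.6281

RK4: k1 = f(s_n, p_n); k2 = f(s_n + h/2, p_n + (h/2)·k1); k3 = f(s_n + h/2, p_n + (h/2)·k2); k4 = f(s_n + h, p_n + h·k3); p_{n+1} = p_n + (h/6)·(k1 + 2k2 + 2k3 + k4).
s=0.000000, p=-1.580000:
  k1 = f(0.000000, -1.580000) = 0.000000
  k2 = f(0.175000, -1.580000) = -0.135485
  k3 = f(0.175000, -1.603710) = -0.137518
  k4 = f(0.350000, -1.628131) = -0.279225
  p ← -1.580000 + (0.35/6)·(k1 + 2k2 + 2k3 + k4) = -1.628138
p(0.35) ≈ -1.6281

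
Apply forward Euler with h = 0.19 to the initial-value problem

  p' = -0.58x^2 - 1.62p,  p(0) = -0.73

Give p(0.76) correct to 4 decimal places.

-0.2163

Euler: p_{n+1} = p_n + h·f(x_n, p_n).
x=0.000000, p=-0.730000: f=1.182600 → p ← -0.730000 + 0.19·1.182600 = -0.505306
x=0.190000, p=-0.505306: f=0.797658 → p ← -0.505306 + 0.19·0.797658 = -0.353751
x=0.380000, p=-0.353751: f=0.489325 → p ← -0.353751 + 0.19·0.489325 = -0.260779
x=0.570000, p=-0.260779: f=0.234021 → p ← -0.260779 + 0.19·0.234021 = -0.216315
p(0.76) ≈ -0.2163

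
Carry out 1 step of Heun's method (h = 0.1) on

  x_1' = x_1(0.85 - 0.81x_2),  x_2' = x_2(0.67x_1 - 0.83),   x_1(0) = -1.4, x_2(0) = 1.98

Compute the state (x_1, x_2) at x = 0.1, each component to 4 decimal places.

Heun on (x_1,x_2): k1 = f(x_n, state_n); k2 = f(x_n + h, state_n + h·k1); state_{n+1} = state_n + (h/2)·(k1 + k2).
0.000000: (-1.400000, 1.980000)
  k1 = (1.055320, -3.500640)
  predictor → (-1.294468, 1.629936)
  k2 = (0.608721, -2.766480)
  → (-1.316798, 1.666644)
(x_1(0.1), x_2(0.1)) ≈ (-1.3168, 1.6666)

-1.3168, 1.6666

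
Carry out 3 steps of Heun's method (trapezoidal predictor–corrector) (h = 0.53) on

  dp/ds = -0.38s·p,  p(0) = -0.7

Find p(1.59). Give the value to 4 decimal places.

Heun: k1 = f(s_n, p_n); k2 = f(s_n + h, p_n + h·k1); p_{n+1} = p_n + (h/2)·(k1 + k2).
s=0.000000, p=-0.700000:
  k1 = f(0.000000, -0.700000) = 0.000000
  k2 = f(0.530000, -0.700000) = 0.140980
  p ← -0.700000 + (0.53/2)·(0.000000 + 0.140980) = -0.662640
s=0.530000, p=-0.662640:
  k1 = f(0.530000, -0.662640) = 0.133456
  k2 = f(1.060000, -0.591909) = 0.238421
  p ← -0.662640 + (0.53/2)·(0.133456 + 0.238421) = -0.564093
s=1.060000, p=-0.564093:
  k1 = f(1.060000, -0.564093) = 0.227217
  k2 = f(1.590000, -0.443668) = 0.268064
  p ← -0.564093 + (0.53/2)·(0.227217 + 0.268064) = -0.432844
p(1.59) ≈ -0.4328

-0.4328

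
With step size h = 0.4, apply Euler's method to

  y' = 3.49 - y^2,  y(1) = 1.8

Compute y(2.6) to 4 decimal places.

1.8642

Euler: y_{n+1} = y_n + h·f(x_n, y_n).
x=1.000000, y=1.800000: f=0.250000 → y ← 1.800000 + 0.4·0.250000 = 1.900000
x=1.400000, y=1.900000: f=-0.120000 → y ← 1.900000 + 0.4·(-0.120000) = 1.852000
x=1.800000, y=1.852000: f=0.060096 → y ← 1.852000 + 0.4·0.060096 = 1.876038
x=2.200000, y=1.876038: f=-0.029520 → y ← 1.876038 + 0.4·(-0.029520) = 1.864230
y(2.6) ≈ 1.8642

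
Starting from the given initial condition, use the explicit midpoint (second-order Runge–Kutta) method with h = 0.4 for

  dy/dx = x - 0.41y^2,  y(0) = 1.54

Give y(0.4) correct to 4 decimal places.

1.3231

Midpoint: k1 = f(x_n, y_n); k2 = f(x_n + h/2, y_n + (h/2)·k1); y_{n+1} = y_n + h·k2.
x=0.000000, y=1.540000:
  k1 = f(0.000000, 1.540000) = -0.972356
  k2 = f(0.200000, 1.345529) = -0.542284
  y ← 1.540000 + 0.4·(-0.542284) = 1.323087
y(0.4) ≈ 1.3231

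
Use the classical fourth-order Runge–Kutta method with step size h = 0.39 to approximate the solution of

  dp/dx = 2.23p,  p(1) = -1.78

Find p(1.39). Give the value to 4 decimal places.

-4.2388

RK4: k1 = f(x_n, p_n); k2 = f(x_n + h/2, p_n + (h/2)·k1); k3 = f(x_n + h/2, p_n + (h/2)·k2); k4 = f(x_n + h, p_n + h·k3); p_{n+1} = p_n + (h/6)·(k1 + 2k2 + 2k3 + k4).
x=1.000000, p=-1.780000:
  k1 = f(1.000000, -1.780000) = -3.969400
  k2 = f(1.195000, -2.554033) = -5.695494
  k3 = f(1.195000, -2.890621) = -6.446085
  k4 = f(1.390000, -4.293973) = -9.575560
  p ← -1.780000 + (0.39/6)·(k1 + 2k2 + 2k3 + k4) = -4.238828
p(1.39) ≈ -4.2388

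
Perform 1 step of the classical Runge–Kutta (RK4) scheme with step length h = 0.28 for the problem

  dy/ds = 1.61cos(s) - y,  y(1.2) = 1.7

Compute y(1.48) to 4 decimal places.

1.3720

RK4: k1 = f(s_n, y_n); k2 = f(s_n + h/2, y_n + (h/2)·k1); k3 = f(s_n + h/2, y_n + (h/2)·k2); k4 = f(s_n + h, y_n + h·k3); y_{n+1} = y_n + (h/6)·(k1 + 2k2 + 2k3 + k4).
s=1.200000, y=1.700000:
  k1 = f(1.200000, 1.700000) = -1.116604
  k2 = f(1.340000, 1.543675) = -1.175383
  k3 = f(1.340000, 1.535446) = -1.167154
  k4 = f(1.480000, 1.373197) = -1.227215
  y ← 1.700000 + (0.28/6)·(k1 + 2k2 + 2k3 + k4) = 1.371985
y(1.48) ≈ 1.3720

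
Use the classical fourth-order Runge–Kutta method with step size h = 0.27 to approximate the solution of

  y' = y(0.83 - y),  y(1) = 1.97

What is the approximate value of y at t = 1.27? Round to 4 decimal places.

1.5444

RK4: k1 = f(t_n, y_n); k2 = f(t_n + h/2, y_n + (h/2)·k1); k3 = f(t_n + h/2, y_n + (h/2)·k2); k4 = f(t_n + h, y_n + h·k3); y_{n+1} = y_n + (h/6)·(k1 + 2k2 + 2k3 + k4).
t=1.000000, y=1.970000:
  k1 = f(1.000000, 1.970000) = -2.245800
  k2 = f(1.135000, 1.666817) = -1.394821
  k3 = f(1.135000, 1.781699) = -1.695642
  k4 = f(1.270000, 1.512177) = -1.031572
  y ← 1.970000 + (0.27/6)·(k1 + 2k2 + 2k3 + k4) = 1.544377
y(1.27) ≈ 1.5444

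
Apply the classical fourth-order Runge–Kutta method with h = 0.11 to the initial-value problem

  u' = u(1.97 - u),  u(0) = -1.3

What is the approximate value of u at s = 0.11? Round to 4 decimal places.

-1.9211

RK4: k1 = f(s_n, u_n); k2 = f(s_n + h/2, u_n + (h/2)·k1); k3 = f(s_n + h/2, u_n + (h/2)·k2); k4 = f(s_n + h, u_n + h·k3); u_{n+1} = u_n + (h/6)·(k1 + 2k2 + 2k3 + k4).
s=0.000000, u=-1.300000:
  k1 = f(0.000000, -1.300000) = -4.251000
  k2 = f(0.055000, -1.533805) = -5.374154
  k3 = f(0.055000, -1.595578) = -5.689160
  k4 = f(0.110000, -1.925808) = -7.502576
  u ← -1.300000 + (0.11/6)·(k1 + 2k2 + 2k3 + k4) = -1.921137
u(0.11) ≈ -1.9211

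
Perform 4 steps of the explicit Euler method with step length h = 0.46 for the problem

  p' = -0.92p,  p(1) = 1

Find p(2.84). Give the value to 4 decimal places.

0.1107

Euler: p_{n+1} = p_n + h·f(s_n, p_n).
s=1.000000, p=1.000000: f=-0.920000 → p ← 1.000000 + 0.46·(-0.920000) = 0.576800
s=1.460000, p=0.576800: f=-0.530656 → p ← 0.576800 + 0.46·(-0.530656) = 0.332698
s=1.920000, p=0.332698: f=-0.306082 → p ← 0.332698 + 0.46·(-0.306082) = 0.191900
s=2.380000, p=0.191900: f=-0.176548 → p ← 0.191900 + 0.46·(-0.176548) = 0.110688
p(2.84) ≈ 0.1107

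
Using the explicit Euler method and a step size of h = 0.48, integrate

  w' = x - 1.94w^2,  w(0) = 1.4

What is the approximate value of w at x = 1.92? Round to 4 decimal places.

Euler: w_{n+1} = w_n + h·f(x_n, w_n).
x=0.000000, w=1.400000: f=-3.802400 → w ← 1.400000 + 0.48·(-3.802400) = -0.425152
x=0.480000, w=-0.425152: f=0.129337 → w ← -0.425152 + 0.48·0.129337 = -0.363070
x=0.960000, w=-0.363070: f=0.704269 → w ← -0.363070 + 0.48·0.704269 = -0.025021
x=1.440000, w=-0.025021: f=1.438785 → w ← -0.025021 + 0.48·1.438785 = 0.665596
w(1.92) ≈ 0.6656

0.6656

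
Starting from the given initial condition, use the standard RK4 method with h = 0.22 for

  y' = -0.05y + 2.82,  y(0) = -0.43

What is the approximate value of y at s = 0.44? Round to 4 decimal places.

0.8066

RK4: k1 = f(s_n, y_n); k2 = f(s_n + h/2, y_n + (h/2)·k1); k3 = f(s_n + h/2, y_n + (h/2)·k2); k4 = f(s_n + h, y_n + h·k3); y_{n+1} = y_n + (h/6)·(k1 + 2k2 + 2k3 + k4).
s=0.000000, y=-0.430000:
  k1 = f(0.000000, -0.430000) = 2.841500
  k2 = f(0.110000, -0.117435) = 2.825872
  k3 = f(0.110000, -0.119154) = 2.825958
  k4 = f(0.220000, 0.191711) = 2.810414
  y ← -0.430000 + (0.22/6)·(k1 + 2k2 + 2k3 + k4) = 0.191704
s=0.220000, y=0.191704:
  k1 = f(0.220000, 0.191704) = 2.810415
  k2 = f(0.330000, 0.500850) = 2.794958
  k3 = f(0.330000, 0.499150) = 2.795043
  k4 = f(0.440000, 0.806614) = 2.779669
  y ← 0.191704 + (0.22/6)·(k1 + 2k2 + 2k3 + k4) = 0.806607
y(0.44) ≈ 0.8066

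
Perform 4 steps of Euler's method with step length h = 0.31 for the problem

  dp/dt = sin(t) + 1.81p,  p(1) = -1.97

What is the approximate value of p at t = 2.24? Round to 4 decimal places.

Euler: p_{n+1} = p_n + h·f(t_n, p_n).
t=1.000000, p=-1.970000: f=-2.724229 → p ← -1.970000 + 0.31·(-2.724229) = -2.814511
t=1.310000, p=-2.814511: f=-4.128080 → p ← -2.814511 + 0.31·(-4.128080) = -4.094216
t=1.620000, p=-4.094216: f=-6.411741 → p ← -4.094216 + 0.31·(-6.411741) = -6.081855
t=1.930000, p=-6.081855: f=-10.071981 → p ← -6.081855 + 0.31·(-10.071981) = -9.204170
p(2.24) ≈ -9.2042

-9.2042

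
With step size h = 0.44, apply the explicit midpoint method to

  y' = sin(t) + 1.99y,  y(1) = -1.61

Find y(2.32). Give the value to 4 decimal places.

-13.6380

Midpoint: k1 = f(t_n, y_n); k2 = f(t_n + h/2, y_n + (h/2)·k1); y_{n+1} = y_n + h·k2.
t=1.000000, y=-1.610000:
  k1 = f(1.000000, -1.610000) = -2.362429
  k2 = f(1.220000, -2.129734) = -3.299072
  y ← -1.610000 + 0.44·(-3.299072) = -3.061592
t=1.440000, y=-3.061592:
  k1 = f(1.440000, -3.061592) = -5.101109
  k2 = f(1.660000, -4.183836) = -7.329809
  y ← -3.061592 + 0.44·(-7.329809) = -6.286708
t=1.880000, y=-6.286708:
  k1 = f(1.880000, -6.286708) = -11.557972
  k2 = f(2.100000, -8.829462) = -16.707419
  y ← -6.286708 + 0.44·(-16.707419) = -13.637972
y(2.32) ≈ -13.6380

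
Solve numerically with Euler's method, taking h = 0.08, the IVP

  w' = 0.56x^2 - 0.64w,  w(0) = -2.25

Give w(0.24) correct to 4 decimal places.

-1.9204

Euler: w_{n+1} = w_n + h·f(x_n, w_n).
x=0.000000, w=-2.250000: f=1.440000 → w ← -2.250000 + 0.08·1.440000 = -2.134800
x=0.080000, w=-2.134800: f=1.369856 → w ← -2.134800 + 0.08·1.369856 = -2.025212
x=0.160000, w=-2.025212: f=1.310471 → w ← -2.025212 + 0.08·1.310471 = -1.920374
w(0.24) ≈ -1.9204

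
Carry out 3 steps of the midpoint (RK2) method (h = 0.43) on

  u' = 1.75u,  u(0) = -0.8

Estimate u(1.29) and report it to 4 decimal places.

Midpoint: k1 = f(x_n, u_n); k2 = f(x_n + h/2, u_n + (h/2)·k1); u_{n+1} = u_n + h·k2.
x=0.000000, u=-0.800000:
  k1 = f(0.000000, -0.800000) = -1.400000
  k2 = f(0.215000, -1.101000) = -1.926750
  u ← -0.800000 + 0.43·(-1.926750) = -1.628502
x=0.430000, u=-1.628502:
  k1 = f(0.430000, -1.628502) = -2.849879
  k2 = f(0.645000, -2.241227) = -3.922146
  u ← -1.628502 + 0.43·(-3.922146) = -3.315025
x=0.860000, u=-3.315025:
  k1 = f(0.860000, -3.315025) = -5.801295
  k2 = f(1.075000, -4.562304) = -7.984032
  u ← -3.315025 + 0.43·(-7.984032) = -6.748159
u(1.29) ≈ -6.7482

-6.7482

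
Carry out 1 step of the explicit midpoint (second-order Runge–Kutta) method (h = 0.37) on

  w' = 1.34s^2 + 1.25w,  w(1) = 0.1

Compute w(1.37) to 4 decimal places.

Midpoint: k1 = f(s_n, w_n); k2 = f(s_n + h/2, w_n + (h/2)·k1); w_{n+1} = w_n + h·k2.
s=1.000000, w=0.100000:
  k1 = f(1.000000, 0.100000) = 1.465000
  k2 = f(1.185000, 0.371025) = 2.345443
  w ← 0.100000 + 0.37·2.345443 = 0.967814
w(1.37) ≈ 0.9678

0.9678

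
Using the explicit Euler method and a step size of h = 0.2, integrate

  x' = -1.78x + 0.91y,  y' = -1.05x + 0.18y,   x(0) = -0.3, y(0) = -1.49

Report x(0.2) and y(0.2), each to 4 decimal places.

-0.4644, -1.4806

Euler on (x,y): x_{n+1} = x_n + h·x', y_{n+1} = y_n + h·y'.
0.000000: (-0.300000, -1.490000); f=(-0.821900, 0.046800) → (-0.464380, -1.480640)
(x(0.2), y(0.2)) ≈ (-0.4644, -1.4806)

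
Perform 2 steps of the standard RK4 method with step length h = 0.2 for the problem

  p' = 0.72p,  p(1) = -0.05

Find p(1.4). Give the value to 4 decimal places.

RK4: k1 = f(x_n, p_n); k2 = f(x_n + h/2, p_n + (h/2)·k1); k3 = f(x_n + h/2, p_n + (h/2)·k2); k4 = f(x_n + h, p_n + h·k3); p_{n+1} = p_n + (h/6)·(k1 + 2k2 + 2k3 + k4).
x=1.000000, p=-0.050000:
  k1 = f(1.000000, -0.050000) = -0.036000
  k2 = f(1.100000, -0.053600) = -0.038592
  k3 = f(1.100000, -0.053859) = -0.038779
  k4 = f(1.200000, -0.057756) = -0.041584
  p ← -0.050000 + (0.2/6)·(k1 + 2k2 + 2k3 + k4) = -0.057744
x=1.200000, p=-0.057744:
  k1 = f(1.200000, -0.057744) = -0.041576
  k2 = f(1.300000, -0.061902) = -0.044569
  k3 = f(1.300000, -0.062201) = -0.044785
  k4 = f(1.400000, -0.066701) = -0.048025
  p ← -0.057744 + (0.2/6)·(k1 + 2k2 + 2k3 + k4) = -0.066688
p(1.4) ≈ -0.0667

-0.0667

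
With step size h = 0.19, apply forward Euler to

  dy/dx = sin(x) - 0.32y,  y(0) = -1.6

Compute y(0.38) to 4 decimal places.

-1.3755

Euler: y_{n+1} = y_n + h·f(x_n, y_n).
x=0.000000, y=-1.600000: f=0.512000 → y ← -1.600000 + 0.19·0.512000 = -1.502720
x=0.190000, y=-1.502720: f=0.669729 → y ← -1.502720 + 0.19·0.669729 = -1.375471
y(0.38) ≈ -1.3755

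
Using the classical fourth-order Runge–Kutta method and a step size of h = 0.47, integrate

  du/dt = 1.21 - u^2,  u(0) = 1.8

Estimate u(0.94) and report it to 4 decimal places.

1.1744

RK4: k1 = f(t_n, u_n); k2 = f(t_n + h/2, u_n + (h/2)·k1); k3 = f(t_n + h/2, u_n + (h/2)·k2); k4 = f(t_n + h, u_n + h·k3); u_{n+1} = u_n + (h/6)·(k1 + 2k2 + 2k3 + k4).
t=0.000000, u=1.800000:
  k1 = f(0.000000, 1.800000) = -2.030000
  k2 = f(0.235000, 1.322950) = -0.540197
  k3 = f(0.235000, 1.673054) = -1.589109
  k4 = f(0.470000, 1.053119) = 0.100941
  u ← 1.800000 + (0.47/6)·(k1 + 2k2 + 2k3 + k4) = 1.315299
t=0.470000, u=1.315299:
  k1 = f(0.470000, 1.315299) = -0.520012
  k2 = f(0.705000, 1.193096) = -0.213479
  k3 = f(0.705000, 1.265132) = -0.390558
  k4 = f(0.940000, 1.131737) = -0.070828
  u ← 1.315299 + (0.47/6)·(k1 + 2k2 + 2k3 + k4) = 1.174384
u(0.94) ≈ 1.1744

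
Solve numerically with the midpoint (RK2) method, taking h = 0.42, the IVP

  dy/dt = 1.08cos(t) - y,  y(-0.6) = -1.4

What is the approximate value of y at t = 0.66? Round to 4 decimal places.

Midpoint: k1 = f(t_n, y_n); k2 = f(t_n + h/2, y_n + (h/2)·k1); y_{n+1} = y_n + h·k2.
t=-0.600000, y=-1.400000:
  k1 = f(-0.600000, -1.400000) = 2.291362
  k2 = f(-0.390000, -0.918814) = 1.917716
  y ← -1.400000 + 0.42·1.917716 = -0.594559
t=-0.180000, y=-0.594559:
  k1 = f(-0.180000, -0.594559) = 1.657111
  k2 = f(0.030000, -0.246566) = 1.326080
  y ← -0.594559 + 0.42·1.326080 = -0.037606
t=0.240000, y=-0.037606:
  k1 = f(0.240000, -0.037606) = 1.086651
  k2 = f(0.450000, 0.190591) = 0.781892
  y ← -0.037606 + 0.42·0.781892 = 0.290789
y(0.66) ≈ 0.2908

0.2908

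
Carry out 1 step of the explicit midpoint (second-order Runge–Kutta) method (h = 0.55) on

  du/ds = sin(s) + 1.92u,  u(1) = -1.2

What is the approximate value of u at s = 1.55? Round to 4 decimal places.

Midpoint: k1 = f(s_n, u_n); k2 = f(s_n + h/2, u_n + (h/2)·k1); u_{n+1} = u_n + h·k2.
s=1.000000, u=-1.200000:
  k1 = f(1.000000, -1.200000) = -1.462529
  k2 = f(1.275000, -1.602195) = -2.119645
  u ← -1.200000 + 0.55·(-2.119645) = -2.365805
u(1.55) ≈ -2.3658

-2.3658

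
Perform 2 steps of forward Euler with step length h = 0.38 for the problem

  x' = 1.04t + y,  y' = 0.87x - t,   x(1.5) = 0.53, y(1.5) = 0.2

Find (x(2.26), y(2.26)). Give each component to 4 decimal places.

1.8678, -0.5129

Euler on (x,y): x_{n+1} = x_n + h·x', y_{n+1} = y_n + h·y'.
1.500000: (0.530000, 0.200000); f=(1.760000, -1.038900) → (1.198800, -0.194782)
1.880000: (1.198800, -0.194782); f=(1.760418, -0.837044) → (1.867759, -0.512859)
(x(2.26), y(2.26)) ≈ (1.8678, -0.5129)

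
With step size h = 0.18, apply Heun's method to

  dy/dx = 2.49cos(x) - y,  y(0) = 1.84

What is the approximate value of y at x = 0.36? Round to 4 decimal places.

Heun: k1 = f(x_n, y_n); k2 = f(x_n + h, y_n + h·k1); y_{n+1} = y_n + (h/2)·(k1 + k2).
x=0.000000, y=1.840000:
  k1 = f(0.000000, 1.840000) = 0.650000
  k2 = f(0.180000, 1.957000) = 0.492771
  y ← 1.840000 + (0.18/2)·(0.650000 + 0.492771) = 1.942849
x=0.180000, y=1.942849:
  k1 = f(0.180000, 1.942849) = 0.506921
  k2 = f(0.360000, 2.034095) = 0.296288
  y ← 1.942849 + (0.18/2)·(0.506921 + 0.296288) = 2.015138
y(0.36) ≈ 2.0151

2.0151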